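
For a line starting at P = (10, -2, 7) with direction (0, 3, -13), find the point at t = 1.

P(t) = P + t·d
  = (10 + 0·1, -2 + 3·1, 7 + (-13)·1)
  = (10 + 0, -2 + 3, 7 - 13)
  = (10, 1, -6)

(10, 1, -6)


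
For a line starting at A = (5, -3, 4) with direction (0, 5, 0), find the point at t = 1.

P(t) = A + t·d
  = (5 + 0·1, -3 + 5·1, 4 + 0·1)
  = (5 + 0, -3 + 5, 4 + 0)
  = (5, 2, 4)

(5, 2, 4)


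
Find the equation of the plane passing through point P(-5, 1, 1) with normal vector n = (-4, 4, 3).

The plane through P with normal n = (a, b, c) satisfies n·(r - P) = 0,
i.e. ax + by + cz = a·x₀ + b·y₀ + c·z₀.
d = (-4)·(-5) + 4·1 + 3·1
  = 20 + 4 + 3
  = 27
Equation: -4x + 4y + 3z = 27

-4x + 4y + 3z = 27


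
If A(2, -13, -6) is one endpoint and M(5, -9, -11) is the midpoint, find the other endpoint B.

B = 2M - A
  = (2·5 - 2, 2·(-9) - (-13), 2·(-11) - (-6))
  = (10 - 2, -18 + 13, -22 + 6)
  = (8, -5, -16)

(8, -5, -16)


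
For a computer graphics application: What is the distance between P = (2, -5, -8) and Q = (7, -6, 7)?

d = √[(x₂-x₁)² + (y₂-y₁)² + (z₂-z₁)²]
  = √[5² + (-1)² + 15²]
  = √[25 + 1 + 225]
  = √251
  ≈ 15.84

15.84


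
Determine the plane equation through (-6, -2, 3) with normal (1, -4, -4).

The plane through P with normal n = (a, b, c) satisfies n·(r - P) = 0,
i.e. ax + by + cz = a·x₀ + b·y₀ + c·z₀.
d = 1·(-6) + (-4)·(-2) + (-4)·3
  = -6 + 8 - 12
  = -10
Equation: x - 4y - 4z = -10

x - 4y - 4z = -10


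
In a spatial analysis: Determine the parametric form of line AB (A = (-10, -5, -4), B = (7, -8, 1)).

Direction vector d = B - A = (7 + 10, -8 + 5, 1 + 4) = (17, -3, 5)
Parametric form r = A + t·d:
x = -10 + 17t, y = -5 - 3t, z = -4 + 5t

x = -10 + 17t, y = -5 - 3t, z = -4 + 5t


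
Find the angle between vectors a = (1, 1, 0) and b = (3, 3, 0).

a·b = 1·3 + 1·3 + 0·0 = 3 + 3 + 0 = 6
|a| = √(1² + 1² + 0²) = √2 ≈ 1.414
|b| = √(3² + 3² + 0²) = √18 ≈ 4.243
cos θ = (a·b)/(|a||b|) = 6/(1.414·4.243) ≈ 1
θ = arccos(1) ≈ 0°

0°


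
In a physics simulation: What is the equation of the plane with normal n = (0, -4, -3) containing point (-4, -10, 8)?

The plane through P with normal n = (a, b, c) satisfies n·(r - P) = 0,
i.e. ax + by + cz = a·x₀ + b·y₀ + c·z₀.
d = 0·(-4) + (-4)·(-10) + (-3)·8
  = 0 + 40 - 24
  = 16
Equation: -4y - 3z = 16

-4y - 3z = 16


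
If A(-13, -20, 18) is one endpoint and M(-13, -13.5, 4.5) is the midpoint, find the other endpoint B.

B = 2M - A
  = (2·(-13) - (-13), 2·(-13.5) - (-20), 2·4.5 - 18)
  = (-26 + 13, -27 + 20, 9 - 18)
  = (-13, -7, -9)

(-13, -7, -9)


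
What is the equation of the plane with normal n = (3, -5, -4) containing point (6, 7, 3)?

The plane through P with normal n = (a, b, c) satisfies n·(r - P) = 0,
i.e. ax + by + cz = a·x₀ + b·y₀ + c·z₀.
d = 3·6 + (-5)·7 + (-4)·3
  = 18 - 35 - 12
  = -29
Equation: 3x - 5y - 4z = -29

3x - 5y - 4z = -29


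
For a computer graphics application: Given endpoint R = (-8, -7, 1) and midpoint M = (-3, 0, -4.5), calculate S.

S = 2M - R
  = (2·(-3) - (-8), 2·0 - (-7), 2·(-4.5) - 1)
  = (-6 + 8, 0 + 7, -9 - 1)
  = (2, 7, -10)

(2, 7, -10)


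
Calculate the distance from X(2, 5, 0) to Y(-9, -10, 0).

d = √[(x₂-x₁)² + (y₂-y₁)² + (z₂-z₁)²]
  = √[(-11)² + (-15)² + 0²]
  = √[121 + 225 + 0]
  = √346
  ≈ 18.6

18.6


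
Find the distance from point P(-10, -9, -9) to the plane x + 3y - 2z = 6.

distance = |a·x₀ + b·y₀ + c·z₀ - d| / √(a² + b² + c²)
  = |1·(-10) + 3·(-9) + (-2)·(-9) - 6| / √(1² + 3² + (-2)²)
  = |-10 - 27 + 18 - 6| / √(1 + 9 + 4)
  = |-25| / √14
  = 25 / 3.742
  ≈ 6.682

6.682


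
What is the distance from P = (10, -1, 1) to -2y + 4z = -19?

distance = |a·x₀ + b·y₀ + c·z₀ - d| / √(a² + b² + c²)
  = |0·10 + (-2)·(-1) + 4·1 - (-19)| / √(0² + (-2)² + 4²)
  = |0 + 2 + 4 + 19| / √(0 + 4 + 16)
  = |25| / √20
  = 25 / 4.472
  ≈ 5.59

5.59


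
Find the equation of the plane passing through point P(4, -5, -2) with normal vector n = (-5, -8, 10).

The plane through P with normal n = (a, b, c) satisfies n·(r - P) = 0,
i.e. ax + by + cz = a·x₀ + b·y₀ + c·z₀.
d = (-5)·4 + (-8)·(-5) + 10·(-2)
  = -20 + 40 - 20
  = 0
Equation: -5x - 8y + 10z = 0

-5x - 8y + 10z = 0


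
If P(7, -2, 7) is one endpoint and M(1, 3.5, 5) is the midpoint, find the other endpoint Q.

Q = 2M - P
  = (2·1 - 7, 2·3.5 - (-2), 2·5 - 7)
  = (2 - 7, 7 + 2, 10 - 7)
  = (-5, 9, 3)

(-5, 9, 3)


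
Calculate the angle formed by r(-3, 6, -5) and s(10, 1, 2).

r·s = (-3)·10 + 6·1 + (-5)·2 = -30 + 6 - 10 = -34
|r| = √((-3)² + 6² + (-5)²) = √70 ≈ 8.367
|s| = √(10² + 1² + 2²) = √105 ≈ 10.25
cos θ = (r·s)/(|r||s|) = -34/(8.367·10.25) ≈ -0.3966
θ = arccos(-0.3966) ≈ 113.4°

113.4°


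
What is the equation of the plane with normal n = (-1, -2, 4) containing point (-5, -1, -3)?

The plane through P with normal n = (a, b, c) satisfies n·(r - P) = 0,
i.e. ax + by + cz = a·x₀ + b·y₀ + c·z₀.
d = (-1)·(-5) + (-2)·(-1) + 4·(-3)
  = 5 + 2 - 12
  = -5
Equation: -x - 2y + 4z = -5

-x - 2y + 4z = -5


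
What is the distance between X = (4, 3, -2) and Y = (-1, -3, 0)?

d = √[(x₂-x₁)² + (y₂-y₁)² + (z₂-z₁)²]
  = √[(-5)² + (-6)² + 2²]
  = √[25 + 36 + 4]
  = √65
  ≈ 8.062

8.062


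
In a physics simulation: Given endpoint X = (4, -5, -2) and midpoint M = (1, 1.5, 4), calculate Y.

Y = 2M - X
  = (2·1 - 4, 2·1.5 - (-5), 2·4 - (-2))
  = (2 - 4, 3 + 5, 8 + 2)
  = (-2, 8, 10)

(-2, 8, 10)


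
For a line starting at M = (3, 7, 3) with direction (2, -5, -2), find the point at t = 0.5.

P(t) = M + t·d
  = (3 + 2·0.5, 7 + (-5)·0.5, 3 + (-2)·0.5)
  = (3 + 1, 7 - 2.5, 3 - 1)
  = (4, 4.5, 2)

(4, 4.5, 2)


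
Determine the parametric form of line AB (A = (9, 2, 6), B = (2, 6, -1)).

Direction vector d = B - A = (2 - 9, 6 - 2, -1 - 6) = (-7, 4, -7)
Parametric form r = A + t·d:
x = 9 - 7t, y = 2 + 4t, z = 6 - 7t

x = 9 - 7t, y = 2 + 4t, z = 6 - 7t


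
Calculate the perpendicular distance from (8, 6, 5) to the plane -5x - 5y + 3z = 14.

distance = |a·x₀ + b·y₀ + c·z₀ - d| / √(a² + b² + c²)
  = |(-5)·8 + (-5)·6 + 3·5 - 14| / √((-5)² + (-5)² + 3²)
  = |-40 - 30 + 15 - 14| / √(25 + 25 + 9)
  = |-69| / √59
  = 69 / 7.681
  ≈ 8.983

8.983


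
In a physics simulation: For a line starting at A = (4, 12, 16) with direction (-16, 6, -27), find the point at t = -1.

P(t) = A + t·d
  = (4 + (-16)·(-1), 12 + 6·(-1), 16 + (-27)·(-1))
  = (4 + 16, 12 - 6, 16 + 27)
  = (20, 6, 43)

(20, 6, 43)


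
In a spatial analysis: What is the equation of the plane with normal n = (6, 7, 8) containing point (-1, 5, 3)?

The plane through P with normal n = (a, b, c) satisfies n·(r - P) = 0,
i.e. ax + by + cz = a·x₀ + b·y₀ + c·z₀.
d = 6·(-1) + 7·5 + 8·3
  = -6 + 35 + 24
  = 53
Equation: 6x + 7y + 8z = 53

6x + 7y + 8z = 53


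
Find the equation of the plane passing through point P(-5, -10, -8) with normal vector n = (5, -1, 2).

The plane through P with normal n = (a, b, c) satisfies n·(r - P) = 0,
i.e. ax + by + cz = a·x₀ + b·y₀ + c·z₀.
d = 5·(-5) + (-1)·(-10) + 2·(-8)
  = -25 + 10 - 16
  = -31
Equation: 5x - y + 2z = -31

5x - y + 2z = -31


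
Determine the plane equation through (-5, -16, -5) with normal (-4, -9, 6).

The plane through P with normal n = (a, b, c) satisfies n·(r - P) = 0,
i.e. ax + by + cz = a·x₀ + b·y₀ + c·z₀.
d = (-4)·(-5) + (-9)·(-16) + 6·(-5)
  = 20 + 144 - 30
  = 134
Equation: -4x - 9y + 6z = 134

-4x - 9y + 6z = 134


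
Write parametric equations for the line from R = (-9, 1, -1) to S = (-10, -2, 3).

Direction vector d = S - R = (-10 + 9, -2 - 1, 3 + 1) = (-1, -3, 4)
Parametric form r = R + t·d:
x = -9 - t, y = 1 - 3t, z = -1 + 4t

x = -9 - t, y = 1 - 3t, z = -1 + 4t


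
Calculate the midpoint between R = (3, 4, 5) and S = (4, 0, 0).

M = ((x₁+x₂)/2, (y₁+y₂)/2, (z₁+z₂)/2)
  = ((3 + 4)/2, (4 + 0)/2, (5 + 0)/2)
  = (7/2, 4/2, 5/2)
  = (3.5, 2, 2.5)

(3.5, 2, 2.5)


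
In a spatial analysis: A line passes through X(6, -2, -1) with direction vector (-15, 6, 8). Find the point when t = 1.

P(t) = X + t·d
  = (6 + (-15)·1, -2 + 6·1, -1 + 8·1)
  = (6 - 15, -2 + 6, -1 + 8)
  = (-9, 4, 7)

(-9, 4, 7)


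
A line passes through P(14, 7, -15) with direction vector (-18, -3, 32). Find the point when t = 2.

P(t) = P + t·d
  = (14 + (-18)·2, 7 + (-3)·2, -15 + 32·2)
  = (14 - 36, 7 - 6, -15 + 64)
  = (-22, 1, 49)

(-22, 1, 49)


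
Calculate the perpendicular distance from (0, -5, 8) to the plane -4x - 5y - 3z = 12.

distance = |a·x₀ + b·y₀ + c·z₀ - d| / √(a² + b² + c²)
  = |(-4)·0 + (-5)·(-5) + (-3)·8 - 12| / √((-4)² + (-5)² + (-3)²)
  = |0 + 25 - 24 - 12| / √(16 + 25 + 9)
  = |-11| / √50
  = 11 / 7.071
  ≈ 1.556

1.556


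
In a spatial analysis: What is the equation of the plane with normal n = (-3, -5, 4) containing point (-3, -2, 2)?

The plane through P with normal n = (a, b, c) satisfies n·(r - P) = 0,
i.e. ax + by + cz = a·x₀ + b·y₀ + c·z₀.
d = (-3)·(-3) + (-5)·(-2) + 4·2
  = 9 + 10 + 8
  = 27
Equation: -3x - 5y + 4z = 27

-3x - 5y + 4z = 27


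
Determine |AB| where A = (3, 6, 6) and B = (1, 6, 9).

d = √[(x₂-x₁)² + (y₂-y₁)² + (z₂-z₁)²]
  = √[(-2)² + 0² + 3²]
  = √[4 + 0 + 9]
  = √13
  ≈ 3.606

3.606


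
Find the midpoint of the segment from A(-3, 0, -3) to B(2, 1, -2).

M = ((x₁+x₂)/2, (y₁+y₂)/2, (z₁+z₂)/2)
  = ((-3 + 2)/2, (0 + 1)/2, (-3 - 2)/2)
  = (-1/2, 1/2, -5/2)
  = (-0.5, 0.5, -2.5)

(-0.5, 0.5, -2.5)


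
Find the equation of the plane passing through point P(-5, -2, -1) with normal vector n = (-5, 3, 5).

The plane through P with normal n = (a, b, c) satisfies n·(r - P) = 0,
i.e. ax + by + cz = a·x₀ + b·y₀ + c·z₀.
d = (-5)·(-5) + 3·(-2) + 5·(-1)
  = 25 - 6 - 5
  = 14
Equation: -5x + 3y + 5z = 14

-5x + 3y + 5z = 14


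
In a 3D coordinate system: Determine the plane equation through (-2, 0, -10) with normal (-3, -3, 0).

The plane through P with normal n = (a, b, c) satisfies n·(r - P) = 0,
i.e. ax + by + cz = a·x₀ + b·y₀ + c·z₀.
d = (-3)·(-2) + (-3)·0 + 0·(-10)
  = 6 + 0 + 0
  = 6
Equation: -3x - 3y = 6

-3x - 3y = 6


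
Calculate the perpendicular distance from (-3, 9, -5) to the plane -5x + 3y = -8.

distance = |a·x₀ + b·y₀ + c·z₀ - d| / √(a² + b² + c²)
  = |(-5)·(-3) + 3·9 + 0·(-5) - (-8)| / √((-5)² + 3² + 0²)
  = |15 + 27 + 0 + 8| / √(25 + 9 + 0)
  = |50| / √34
  = 50 / 5.831
  ≈ 8.575

8.575


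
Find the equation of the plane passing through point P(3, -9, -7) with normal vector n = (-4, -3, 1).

The plane through P with normal n = (a, b, c) satisfies n·(r - P) = 0,
i.e. ax + by + cz = a·x₀ + b·y₀ + c·z₀.
d = (-4)·3 + (-3)·(-9) + 1·(-7)
  = -12 + 27 - 7
  = 8
Equation: -4x - 3y + z = 8

-4x - 3y + z = 8


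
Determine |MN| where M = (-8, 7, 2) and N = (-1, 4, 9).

d = √[(x₂-x₁)² + (y₂-y₁)² + (z₂-z₁)²]
  = √[7² + (-3)² + 7²]
  = √[49 + 9 + 49]
  = √107
  ≈ 10.34

10.34


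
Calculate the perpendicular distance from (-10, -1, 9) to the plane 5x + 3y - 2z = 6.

distance = |a·x₀ + b·y₀ + c·z₀ - d| / √(a² + b² + c²)
  = |5·(-10) + 3·(-1) + (-2)·9 - 6| / √(5² + 3² + (-2)²)
  = |-50 - 3 - 18 - 6| / √(25 + 9 + 4)
  = |-77| / √38
  = 77 / 6.164
  ≈ 12.49

12.49


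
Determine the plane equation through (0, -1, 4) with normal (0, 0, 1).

The plane through P with normal n = (a, b, c) satisfies n·(r - P) = 0,
i.e. ax + by + cz = a·x₀ + b·y₀ + c·z₀.
d = 0·0 + 0·(-1) + 1·4
  = 0 + 0 + 4
  = 4
Equation: z = 4

z = 4


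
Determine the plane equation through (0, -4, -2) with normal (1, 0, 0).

The plane through P with normal n = (a, b, c) satisfies n·(r - P) = 0,
i.e. ax + by + cz = a·x₀ + b·y₀ + c·z₀.
d = 1·0 + 0·(-4) + 0·(-2)
  = 0 + 0 + 0
  = 0
Equation: x = 0

x = 0


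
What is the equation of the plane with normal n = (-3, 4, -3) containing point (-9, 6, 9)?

The plane through P with normal n = (a, b, c) satisfies n·(r - P) = 0,
i.e. ax + by + cz = a·x₀ + b·y₀ + c·z₀.
d = (-3)·(-9) + 4·6 + (-3)·9
  = 27 + 24 - 27
  = 24
Equation: -3x + 4y - 3z = 24

-3x + 4y - 3z = 24


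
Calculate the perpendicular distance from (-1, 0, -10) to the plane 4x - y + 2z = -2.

distance = |a·x₀ + b·y₀ + c·z₀ - d| / √(a² + b² + c²)
  = |4·(-1) + (-1)·0 + 2·(-10) - (-2)| / √(4² + (-1)² + 2²)
  = |-4 + 0 - 20 + 2| / √(16 + 1 + 4)
  = |-22| / √21
  = 22 / 4.583
  ≈ 4.801

4.801


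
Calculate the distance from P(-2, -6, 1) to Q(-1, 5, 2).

d = √[(x₂-x₁)² + (y₂-y₁)² + (z₂-z₁)²]
  = √[1² + 11² + 1²]
  = √[1 + 121 + 1]
  = √123
  ≈ 11.09

11.09


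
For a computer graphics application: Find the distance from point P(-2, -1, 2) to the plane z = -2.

distance = |a·x₀ + b·y₀ + c·z₀ - d| / √(a² + b² + c²)
  = |0·(-2) + 0·(-1) + 1·2 - (-2)| / √(0² + 0² + 1²)
  = |0 + 0 + 2 + 2| / √(0 + 0 + 1)
  = |4| / √1
  = 4 / 1
  ≈ 4

4


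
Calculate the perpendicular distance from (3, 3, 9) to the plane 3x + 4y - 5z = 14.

distance = |a·x₀ + b·y₀ + c·z₀ - d| / √(a² + b² + c²)
  = |3·3 + 4·3 + (-5)·9 - 14| / √(3² + 4² + (-5)²)
  = |9 + 12 - 45 - 14| / √(9 + 16 + 25)
  = |-38| / √50
  = 38 / 7.071
  ≈ 5.374

5.374


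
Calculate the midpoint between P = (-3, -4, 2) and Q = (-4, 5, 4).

M = ((x₁+x₂)/2, (y₁+y₂)/2, (z₁+z₂)/2)
  = ((-3 - 4)/2, (-4 + 5)/2, (2 + 4)/2)
  = (-7/2, 1/2, 6/2)
  = (-3.5, 0.5, 3)

(-3.5, 0.5, 3)


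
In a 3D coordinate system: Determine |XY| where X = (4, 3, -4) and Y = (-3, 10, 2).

d = √[(x₂-x₁)² + (y₂-y₁)² + (z₂-z₁)²]
  = √[(-7)² + 7² + 6²]
  = √[49 + 49 + 36]
  = √134
  ≈ 11.58

11.58


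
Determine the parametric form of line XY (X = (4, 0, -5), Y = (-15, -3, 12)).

Direction vector d = Y - X = (-15 - 4, -3 + 0, 12 + 5) = (-19, -3, 17)
Parametric form r = X + t·d:
x = 4 - 19t, y = 0 - 3t, z = -5 + 17t

x = 4 - 19t, y = 0 - 3t, z = -5 + 17t


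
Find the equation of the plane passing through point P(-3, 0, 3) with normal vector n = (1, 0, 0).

The plane through P with normal n = (a, b, c) satisfies n·(r - P) = 0,
i.e. ax + by + cz = a·x₀ + b·y₀ + c·z₀.
d = 1·(-3) + 0·0 + 0·3
  = -3 + 0 + 0
  = -3
Equation: x = -3

x = -3


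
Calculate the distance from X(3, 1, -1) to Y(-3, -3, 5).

d = √[(x₂-x₁)² + (y₂-y₁)² + (z₂-z₁)²]
  = √[(-6)² + (-4)² + 6²]
  = √[36 + 16 + 36]
  = √88
  ≈ 9.381

9.381


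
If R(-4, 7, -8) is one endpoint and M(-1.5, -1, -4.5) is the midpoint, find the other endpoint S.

S = 2M - R
  = (2·(-1.5) - (-4), 2·(-1) - 7, 2·(-4.5) - (-8))
  = (-3 + 4, -2 - 7, -9 + 8)
  = (1, -9, -1)

(1, -9, -1)


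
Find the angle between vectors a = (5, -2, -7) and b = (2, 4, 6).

a·b = 5·2 + (-2)·4 + (-7)·6 = 10 - 8 - 42 = -40
|a| = √(5² + (-2)² + (-7)²) = √78 ≈ 8.832
|b| = √(2² + 4² + 6²) = √56 ≈ 7.483
cos θ = (a·b)/(|a||b|) = -40/(8.832·7.483) ≈ -0.6052
θ = arccos(-0.6052) ≈ 127.2°

127.2°


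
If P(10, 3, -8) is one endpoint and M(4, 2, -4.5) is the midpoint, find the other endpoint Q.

Q = 2M - P
  = (2·4 - 10, 2·2 - 3, 2·(-4.5) - (-8))
  = (8 - 10, 4 - 3, -9 + 8)
  = (-2, 1, -1)

(-2, 1, -1)


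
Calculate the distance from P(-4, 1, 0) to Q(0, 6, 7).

d = √[(x₂-x₁)² + (y₂-y₁)² + (z₂-z₁)²]
  = √[4² + 5² + 7²]
  = √[16 + 25 + 49]
  = √90
  ≈ 9.487

9.487


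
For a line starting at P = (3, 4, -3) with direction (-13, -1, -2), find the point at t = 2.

P(t) = P + t·d
  = (3 + (-13)·2, 4 + (-1)·2, -3 + (-2)·2)
  = (3 - 26, 4 - 2, -3 - 4)
  = (-23, 2, -7)

(-23, 2, -7)


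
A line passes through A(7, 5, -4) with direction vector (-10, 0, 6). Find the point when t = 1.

P(t) = A + t·d
  = (7 + (-10)·1, 5 + 0·1, -4 + 6·1)
  = (7 - 10, 5 + 0, -4 + 6)
  = (-3, 5, 2)

(-3, 5, 2)


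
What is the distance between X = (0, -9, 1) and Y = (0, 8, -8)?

d = √[(x₂-x₁)² + (y₂-y₁)² + (z₂-z₁)²]
  = √[0² + 17² + (-9)²]
  = √[0 + 289 + 81]
  = √370
  ≈ 19.24

19.24


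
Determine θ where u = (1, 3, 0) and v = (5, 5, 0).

u·v = 1·5 + 3·5 + 0·0 = 5 + 15 + 0 = 20
|u| = √(1² + 3² + 0²) = √10 ≈ 3.162
|v| = √(5² + 5² + 0²) = √50 ≈ 7.071
cos θ = (u·v)/(|u||v|) = 20/(3.162·7.071) ≈ 0.8944
θ = arccos(0.8944) ≈ 26.57°

26.57°


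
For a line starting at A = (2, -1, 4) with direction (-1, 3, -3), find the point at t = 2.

P(t) = A + t·d
  = (2 + (-1)·2, -1 + 3·2, 4 + (-3)·2)
  = (2 - 2, -1 + 6, 4 - 6)
  = (0, 5, -2)

(0, 5, -2)


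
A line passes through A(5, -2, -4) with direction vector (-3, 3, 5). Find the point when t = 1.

P(t) = A + t·d
  = (5 + (-3)·1, -2 + 3·1, -4 + 5·1)
  = (5 - 3, -2 + 3, -4 + 5)
  = (2, 1, 1)

(2, 1, 1)


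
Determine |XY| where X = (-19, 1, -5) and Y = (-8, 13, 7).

d = √[(x₂-x₁)² + (y₂-y₁)² + (z₂-z₁)²]
  = √[11² + 12² + 12²]
  = √[121 + 144 + 144]
  = √409
  ≈ 20.22

20.22


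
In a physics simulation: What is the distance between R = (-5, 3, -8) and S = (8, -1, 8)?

d = √[(x₂-x₁)² + (y₂-y₁)² + (z₂-z₁)²]
  = √[13² + (-4)² + 16²]
  = √[169 + 16 + 256]
  = √441
  ≈ 21

21


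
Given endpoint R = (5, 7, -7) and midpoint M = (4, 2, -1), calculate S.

S = 2M - R
  = (2·4 - 5, 2·2 - 7, 2·(-1) - (-7))
  = (8 - 5, 4 - 7, -2 + 7)
  = (3, -3, 5)

(3, -3, 5)


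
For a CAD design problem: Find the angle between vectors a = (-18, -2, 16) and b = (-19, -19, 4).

a·b = (-18)·(-19) + (-2)·(-19) + 16·4 = 342 + 38 + 64 = 444
|a| = √((-18)² + (-2)² + 16²) = √584 ≈ 24.17
|b| = √((-19)² + (-19)² + 4²) = √738 ≈ 27.17
cos θ = (a·b)/(|a||b|) = 444/(24.17·27.17) ≈ 0.6763
θ = arccos(0.6763) ≈ 47.44°

47.44°


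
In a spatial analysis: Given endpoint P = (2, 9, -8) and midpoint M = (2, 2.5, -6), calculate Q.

Q = 2M - P
  = (2·2 - 2, 2·2.5 - 9, 2·(-6) - (-8))
  = (4 - 2, 5 - 9, -12 + 8)
  = (2, -4, -4)

(2, -4, -4)


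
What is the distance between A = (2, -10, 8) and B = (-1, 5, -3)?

d = √[(x₂-x₁)² + (y₂-y₁)² + (z₂-z₁)²]
  = √[(-3)² + 15² + (-11)²]
  = √[9 + 225 + 121]
  = √355
  ≈ 18.84

18.84


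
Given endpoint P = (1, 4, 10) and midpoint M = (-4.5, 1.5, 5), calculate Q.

Q = 2M - P
  = (2·(-4.5) - 1, 2·1.5 - 4, 2·5 - 10)
  = (-9 - 1, 3 - 4, 10 - 10)
  = (-10, -1, 0)

(-10, -1, 0)


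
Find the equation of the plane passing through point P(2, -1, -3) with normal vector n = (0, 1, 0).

The plane through P with normal n = (a, b, c) satisfies n·(r - P) = 0,
i.e. ax + by + cz = a·x₀ + b·y₀ + c·z₀.
d = 0·2 + 1·(-1) + 0·(-3)
  = 0 - 1 + 0
  = -1
Equation: y = -1

y = -1


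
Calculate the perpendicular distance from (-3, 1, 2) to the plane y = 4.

distance = |a·x₀ + b·y₀ + c·z₀ - d| / √(a² + b² + c²)
  = |0·(-3) + 1·1 + 0·2 - 4| / √(0² + 1² + 0²)
  = |0 + 1 + 0 - 4| / √(0 + 1 + 0)
  = |-3| / √1
  = 3 / 1
  ≈ 3

3


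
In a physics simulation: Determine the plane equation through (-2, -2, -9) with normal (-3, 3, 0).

The plane through P with normal n = (a, b, c) satisfies n·(r - P) = 0,
i.e. ax + by + cz = a·x₀ + b·y₀ + c·z₀.
d = (-3)·(-2) + 3·(-2) + 0·(-9)
  = 6 - 6 + 0
  = 0
Equation: -3x + 3y = 0

-3x + 3y = 0


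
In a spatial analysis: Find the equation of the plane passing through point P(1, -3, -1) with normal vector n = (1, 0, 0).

The plane through P with normal n = (a, b, c) satisfies n·(r - P) = 0,
i.e. ax + by + cz = a·x₀ + b·y₀ + c·z₀.
d = 1·1 + 0·(-3) + 0·(-1)
  = 1 + 0 + 0
  = 1
Equation: x = 1

x = 1


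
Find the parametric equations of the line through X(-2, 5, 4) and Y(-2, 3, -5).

Direction vector d = Y - X = (-2 + 2, 3 - 5, -5 - 4) = (0, -2, -9)
Parametric form r = X + t·d:
x = -2, y = 5 - 2t, z = 4 - 9t

x = -2, y = 5 - 2t, z = 4 - 9t


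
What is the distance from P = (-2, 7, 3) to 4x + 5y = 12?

distance = |a·x₀ + b·y₀ + c·z₀ - d| / √(a² + b² + c²)
  = |4·(-2) + 5·7 + 0·3 - 12| / √(4² + 5² + 0²)
  = |-8 + 35 + 0 - 12| / √(16 + 25 + 0)
  = |15| / √41
  = 15 / 6.403
  ≈ 2.343

2.343


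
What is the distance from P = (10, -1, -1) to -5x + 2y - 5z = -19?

distance = |a·x₀ + b·y₀ + c·z₀ - d| / √(a² + b² + c²)
  = |(-5)·10 + 2·(-1) + (-5)·(-1) - (-19)| / √((-5)² + 2² + (-5)²)
  = |-50 - 2 + 5 + 19| / √(25 + 4 + 25)
  = |-28| / √54
  = 28 / 7.348
  ≈ 3.81

3.81


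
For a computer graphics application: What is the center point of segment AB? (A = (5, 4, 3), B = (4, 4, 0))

M = ((x₁+x₂)/2, (y₁+y₂)/2, (z₁+z₂)/2)
  = ((5 + 4)/2, (4 + 4)/2, (3 + 0)/2)
  = (9/2, 8/2, 3/2)
  = (4.5, 4, 1.5)

(4.5, 4, 1.5)


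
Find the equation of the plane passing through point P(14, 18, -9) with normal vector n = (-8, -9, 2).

The plane through P with normal n = (a, b, c) satisfies n·(r - P) = 0,
i.e. ax + by + cz = a·x₀ + b·y₀ + c·z₀.
d = (-8)·14 + (-9)·18 + 2·(-9)
  = -112 - 162 - 18
  = -292
Equation: -8x - 9y + 2z = -292

-8x - 9y + 2z = -292


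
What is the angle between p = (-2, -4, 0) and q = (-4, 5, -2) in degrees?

p·q = (-2)·(-4) + (-4)·5 + 0·(-2) = 8 - 20 + 0 = -12
|p| = √((-2)² + (-4)² + 0²) = √20 ≈ 4.472
|q| = √((-4)² + 5² + (-2)²) = √45 ≈ 6.708
cos θ = (p·q)/(|p||q|) = -12/(4.472·6.708) ≈ -0.4
θ = arccos(-0.4) ≈ 113.6°

113.6°


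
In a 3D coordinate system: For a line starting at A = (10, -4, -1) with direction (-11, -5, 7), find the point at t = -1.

P(t) = A + t·d
  = (10 + (-11)·(-1), -4 + (-5)·(-1), -1 + 7·(-1))
  = (10 + 11, -4 + 5, -1 - 7)
  = (21, 1, -8)

(21, 1, -8)


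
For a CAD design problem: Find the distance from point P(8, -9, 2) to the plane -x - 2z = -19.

distance = |a·x₀ + b·y₀ + c·z₀ - d| / √(a² + b² + c²)
  = |(-1)·8 + 0·(-9) + (-2)·2 - (-19)| / √((-1)² + 0² + (-2)²)
  = |-8 + 0 - 4 + 19| / √(1 + 0 + 4)
  = |7| / √5
  = 7 / 2.236
  ≈ 3.13

3.13


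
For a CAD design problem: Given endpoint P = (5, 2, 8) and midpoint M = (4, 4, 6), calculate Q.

Q = 2M - P
  = (2·4 - 5, 2·4 - 2, 2·6 - 8)
  = (8 - 5, 8 - 2, 12 - 8)
  = (3, 6, 4)

(3, 6, 4)


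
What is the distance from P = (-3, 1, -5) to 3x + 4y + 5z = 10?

distance = |a·x₀ + b·y₀ + c·z₀ - d| / √(a² + b² + c²)
  = |3·(-3) + 4·1 + 5·(-5) - 10| / √(3² + 4² + 5²)
  = |-9 + 4 - 25 - 10| / √(9 + 16 + 25)
  = |-40| / √50
  = 40 / 7.071
  ≈ 5.657

5.657


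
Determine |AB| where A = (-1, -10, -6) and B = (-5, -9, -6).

d = √[(x₂-x₁)² + (y₂-y₁)² + (z₂-z₁)²]
  = √[(-4)² + 1² + 0²]
  = √[16 + 1 + 0]
  = √17
  ≈ 4.123

4.123


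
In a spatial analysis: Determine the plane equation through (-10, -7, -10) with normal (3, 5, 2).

The plane through P with normal n = (a, b, c) satisfies n·(r - P) = 0,
i.e. ax + by + cz = a·x₀ + b·y₀ + c·z₀.
d = 3·(-10) + 5·(-7) + 2·(-10)
  = -30 - 35 - 20
  = -85
Equation: 3x + 5y + 2z = -85

3x + 5y + 2z = -85


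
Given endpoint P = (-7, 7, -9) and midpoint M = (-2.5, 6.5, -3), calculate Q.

Q = 2M - P
  = (2·(-2.5) - (-7), 2·6.5 - 7, 2·(-3) - (-9))
  = (-5 + 7, 13 - 7, -6 + 9)
  = (2, 6, 3)

(2, 6, 3)


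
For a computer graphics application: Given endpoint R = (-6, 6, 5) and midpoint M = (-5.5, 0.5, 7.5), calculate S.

S = 2M - R
  = (2·(-5.5) - (-6), 2·0.5 - 6, 2·7.5 - 5)
  = (-11 + 6, 1 - 6, 15 - 5)
  = (-5, -5, 10)

(-5, -5, 10)


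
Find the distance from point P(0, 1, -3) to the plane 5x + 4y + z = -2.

distance = |a·x₀ + b·y₀ + c·z₀ - d| / √(a² + b² + c²)
  = |5·0 + 4·1 + 1·(-3) - (-2)| / √(5² + 4² + 1²)
  = |0 + 4 - 3 + 2| / √(25 + 16 + 1)
  = |3| / √42
  = 3 / 6.481
  ≈ 0.4629

0.4629


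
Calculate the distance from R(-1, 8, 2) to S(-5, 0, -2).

d = √[(x₂-x₁)² + (y₂-y₁)² + (z₂-z₁)²]
  = √[(-4)² + (-8)² + (-4)²]
  = √[16 + 64 + 16]
  = √96
  ≈ 9.798

9.798


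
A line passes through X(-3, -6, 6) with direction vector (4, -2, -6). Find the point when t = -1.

P(t) = X + t·d
  = (-3 + 4·(-1), -6 + (-2)·(-1), 6 + (-6)·(-1))
  = (-3 - 4, -6 + 2, 6 + 6)
  = (-7, -4, 12)

(-7, -4, 12)


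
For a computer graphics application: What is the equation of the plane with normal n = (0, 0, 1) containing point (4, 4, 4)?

The plane through P with normal n = (a, b, c) satisfies n·(r - P) = 0,
i.e. ax + by + cz = a·x₀ + b·y₀ + c·z₀.
d = 0·4 + 0·4 + 1·4
  = 0 + 0 + 4
  = 4
Equation: z = 4

z = 4


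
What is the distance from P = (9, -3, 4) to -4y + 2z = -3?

distance = |a·x₀ + b·y₀ + c·z₀ - d| / √(a² + b² + c²)
  = |0·9 + (-4)·(-3) + 2·4 - (-3)| / √(0² + (-4)² + 2²)
  = |0 + 12 + 8 + 3| / √(0 + 16 + 4)
  = |23| / √20
  = 23 / 4.472
  ≈ 5.143

5.143


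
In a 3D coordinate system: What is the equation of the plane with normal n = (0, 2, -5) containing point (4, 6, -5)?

The plane through P with normal n = (a, b, c) satisfies n·(r - P) = 0,
i.e. ax + by + cz = a·x₀ + b·y₀ + c·z₀.
d = 0·4 + 2·6 + (-5)·(-5)
  = 0 + 12 + 25
  = 37
Equation: 2y - 5z = 37

2y - 5z = 37


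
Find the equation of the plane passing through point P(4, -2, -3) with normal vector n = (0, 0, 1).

The plane through P with normal n = (a, b, c) satisfies n·(r - P) = 0,
i.e. ax + by + cz = a·x₀ + b·y₀ + c·z₀.
d = 0·4 + 0·(-2) + 1·(-3)
  = 0 + 0 - 3
  = -3
Equation: z = -3

z = -3


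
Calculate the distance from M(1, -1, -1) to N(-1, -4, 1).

d = √[(x₂-x₁)² + (y₂-y₁)² + (z₂-z₁)²]
  = √[(-2)² + (-3)² + 2²]
  = √[4 + 9 + 4]
  = √17
  ≈ 4.123

4.123


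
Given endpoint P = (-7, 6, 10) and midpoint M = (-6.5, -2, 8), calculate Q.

Q = 2M - P
  = (2·(-6.5) - (-7), 2·(-2) - 6, 2·8 - 10)
  = (-13 + 7, -4 - 6, 16 - 10)
  = (-6, -10, 6)

(-6, -10, 6)


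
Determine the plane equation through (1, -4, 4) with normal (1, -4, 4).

The plane through P with normal n = (a, b, c) satisfies n·(r - P) = 0,
i.e. ax + by + cz = a·x₀ + b·y₀ + c·z₀.
d = 1·1 + (-4)·(-4) + 4·4
  = 1 + 16 + 16
  = 33
Equation: x - 4y + 4z = 33

x - 4y + 4z = 33


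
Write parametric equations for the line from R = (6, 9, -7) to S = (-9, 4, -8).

Direction vector d = S - R = (-9 - 6, 4 - 9, -8 + 7) = (-15, -5, -1)
Parametric form r = R + t·d:
x = 6 - 15t, y = 9 - 5t, z = -7 - t

x = 6 - 15t, y = 9 - 5t, z = -7 - t


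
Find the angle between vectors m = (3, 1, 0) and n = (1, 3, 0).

m·n = 3·1 + 1·3 + 0·0 = 3 + 3 + 0 = 6
|m| = √(3² + 1² + 0²) = √10 ≈ 3.162
|n| = √(1² + 3² + 0²) = √10 ≈ 3.162
cos θ = (m·n)/(|m||n|) = 6/(3.162·3.162) ≈ 0.6
θ = arccos(0.6) ≈ 53.13°

53.13°


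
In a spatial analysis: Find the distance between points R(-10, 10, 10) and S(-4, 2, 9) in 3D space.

d = √[(x₂-x₁)² + (y₂-y₁)² + (z₂-z₁)²]
  = √[6² + (-8)² + (-1)²]
  = √[36 + 64 + 1]
  = √101
  ≈ 10.05

10.05


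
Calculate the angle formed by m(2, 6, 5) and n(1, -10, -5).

m·n = 2·1 + 6·(-10) + 5·(-5) = 2 - 60 - 25 = -83
|m| = √(2² + 6² + 5²) = √65 ≈ 8.062
|n| = √(1² + (-10)² + (-5)²) = √126 ≈ 11.22
cos θ = (m·n)/(|m||n|) = -83/(8.062·11.22) ≈ -0.9171
θ = arccos(-0.9171) ≈ 156.5°

156.5°


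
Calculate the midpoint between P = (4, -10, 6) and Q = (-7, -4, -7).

M = ((x₁+x₂)/2, (y₁+y₂)/2, (z₁+z₂)/2)
  = ((4 - 7)/2, (-10 - 4)/2, (6 - 7)/2)
  = (-3/2, -14/2, -1/2)
  = (-1.5, -7, -0.5)

(-1.5, -7, -0.5)


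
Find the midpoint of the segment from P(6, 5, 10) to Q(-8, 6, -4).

M = ((x₁+x₂)/2, (y₁+y₂)/2, (z₁+z₂)/2)
  = ((6 - 8)/2, (5 + 6)/2, (10 - 4)/2)
  = (-2/2, 11/2, 6/2)
  = (-1, 5.5, 3)

(-1, 5.5, 3)


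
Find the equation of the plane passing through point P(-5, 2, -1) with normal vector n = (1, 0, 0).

The plane through P with normal n = (a, b, c) satisfies n·(r - P) = 0,
i.e. ax + by + cz = a·x₀ + b·y₀ + c·z₀.
d = 1·(-5) + 0·2 + 0·(-1)
  = -5 + 0 + 0
  = -5
Equation: x = -5

x = -5


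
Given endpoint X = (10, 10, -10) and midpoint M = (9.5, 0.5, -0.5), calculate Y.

Y = 2M - X
  = (2·9.5 - 10, 2·0.5 - 10, 2·(-0.5) - (-10))
  = (19 - 10, 1 - 10, -1 + 10)
  = (9, -9, 9)

(9, -9, 9)


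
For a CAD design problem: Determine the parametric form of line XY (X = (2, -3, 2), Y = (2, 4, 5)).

Direction vector d = Y - X = (2 - 2, 4 + 3, 5 - 2) = (0, 7, 3)
Parametric form r = X + t·d:
x = 2, y = -3 + 7t, z = 2 + 3t

x = 2, y = -3 + 7t, z = 2 + 3t


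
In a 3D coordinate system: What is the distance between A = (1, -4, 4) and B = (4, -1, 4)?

d = √[(x₂-x₁)² + (y₂-y₁)² + (z₂-z₁)²]
  = √[3² + 3² + 0²]
  = √[9 + 9 + 0]
  = √18
  ≈ 4.243

4.243


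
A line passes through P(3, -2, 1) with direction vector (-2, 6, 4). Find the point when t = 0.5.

P(t) = P + t·d
  = (3 + (-2)·0.5, -2 + 6·0.5, 1 + 4·0.5)
  = (3 - 1, -2 + 3, 1 + 2)
  = (2, 1, 3)

(2, 1, 3)


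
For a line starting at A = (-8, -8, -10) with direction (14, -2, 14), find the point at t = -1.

P(t) = A + t·d
  = (-8 + 14·(-1), -8 + (-2)·(-1), -10 + 14·(-1))
  = (-8 - 14, -8 + 2, -10 - 14)
  = (-22, -6, -24)

(-22, -6, -24)


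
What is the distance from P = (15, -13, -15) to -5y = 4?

distance = |a·x₀ + b·y₀ + c·z₀ - d| / √(a² + b² + c²)
  = |0·15 + (-5)·(-13) + 0·(-15) - 4| / √(0² + (-5)² + 0²)
  = |0 + 65 + 0 - 4| / √(0 + 25 + 0)
  = |61| / √25
  = 61 / 5
  ≈ 12.2

12.2


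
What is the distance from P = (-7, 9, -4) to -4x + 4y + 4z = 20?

distance = |a·x₀ + b·y₀ + c·z₀ - d| / √(a² + b² + c²)
  = |(-4)·(-7) + 4·9 + 4·(-4) - 20| / √((-4)² + 4² + 4²)
  = |28 + 36 - 16 - 20| / √(16 + 16 + 16)
  = |28| / √48
  = 28 / 6.928
  ≈ 4.041

4.041


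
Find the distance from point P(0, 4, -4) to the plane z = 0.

distance = |a·x₀ + b·y₀ + c·z₀ - d| / √(a² + b² + c²)
  = |0·0 + 0·4 + 1·(-4) - 0| / √(0² + 0² + 1²)
  = |0 + 0 - 4 + 0| / √(0 + 0 + 1)
  = |-4| / √1
  = 4 / 1
  ≈ 4

4


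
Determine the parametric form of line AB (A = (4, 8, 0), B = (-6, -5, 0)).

Direction vector d = B - A = (-6 - 4, -5 - 8, 0 + 0) = (-10, -13, 0)
Parametric form r = A + t·d:
x = 4 - 10t, y = 8 - 13t, z = 0

x = 4 - 10t, y = 8 - 13t, z = 0


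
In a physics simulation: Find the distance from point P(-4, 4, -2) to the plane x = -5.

distance = |a·x₀ + b·y₀ + c·z₀ - d| / √(a² + b² + c²)
  = |1·(-4) + 0·4 + 0·(-2) - (-5)| / √(1² + 0² + 0²)
  = |-4 + 0 + 0 + 5| / √(1 + 0 + 0)
  = |1| / √1
  = 1 / 1
  ≈ 1

1


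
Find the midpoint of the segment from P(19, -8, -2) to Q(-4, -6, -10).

M = ((x₁+x₂)/2, (y₁+y₂)/2, (z₁+z₂)/2)
  = ((19 - 4)/2, (-8 - 6)/2, (-2 - 10)/2)
  = (15/2, -14/2, -12/2)
  = (7.5, -7, -6)

(7.5, -7, -6)


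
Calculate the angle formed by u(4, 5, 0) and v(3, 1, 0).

u·v = 4·3 + 5·1 + 0·0 = 12 + 5 + 0 = 17
|u| = √(4² + 5² + 0²) = √41 ≈ 6.403
|v| = √(3² + 1² + 0²) = √10 ≈ 3.162
cos θ = (u·v)/(|u||v|) = 17/(6.403·3.162) ≈ 0.8396
θ = arccos(0.8396) ≈ 32.91°

32.91°


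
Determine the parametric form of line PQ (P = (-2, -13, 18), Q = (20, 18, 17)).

Direction vector d = Q - P = (20 + 2, 18 + 13, 17 - 18) = (22, 31, -1)
Parametric form r = P + t·d:
x = -2 + 22t, y = -13 + 31t, z = 18 - t

x = -2 + 22t, y = -13 + 31t, z = 18 - t


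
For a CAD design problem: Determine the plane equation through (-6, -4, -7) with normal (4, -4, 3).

The plane through P with normal n = (a, b, c) satisfies n·(r - P) = 0,
i.e. ax + by + cz = a·x₀ + b·y₀ + c·z₀.
d = 4·(-6) + (-4)·(-4) + 3·(-7)
  = -24 + 16 - 21
  = -29
Equation: 4x - 4y + 3z = -29

4x - 4y + 3z = -29


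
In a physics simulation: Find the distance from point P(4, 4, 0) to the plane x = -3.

distance = |a·x₀ + b·y₀ + c·z₀ - d| / √(a² + b² + c²)
  = |1·4 + 0·4 + 0·0 - (-3)| / √(1² + 0² + 0²)
  = |4 + 0 + 0 + 3| / √(1 + 0 + 0)
  = |7| / √1
  = 7 / 1
  ≈ 7

7


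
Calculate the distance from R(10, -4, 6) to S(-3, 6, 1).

d = √[(x₂-x₁)² + (y₂-y₁)² + (z₂-z₁)²]
  = √[(-13)² + 10² + (-5)²]
  = √[169 + 100 + 25]
  = √294
  ≈ 17.15

17.15


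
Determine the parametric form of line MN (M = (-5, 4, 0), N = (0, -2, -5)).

Direction vector d = N - M = (0 + 5, -2 - 4, -5 + 0) = (5, -6, -5)
Parametric form r = M + t·d:
x = -5 + 5t, y = 4 - 6t, z = 0 - 5t

x = -5 + 5t, y = 4 - 6t, z = 0 - 5t


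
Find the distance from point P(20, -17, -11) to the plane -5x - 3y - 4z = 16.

distance = |a·x₀ + b·y₀ + c·z₀ - d| / √(a² + b² + c²)
  = |(-5)·20 + (-3)·(-17) + (-4)·(-11) - 16| / √((-5)² + (-3)² + (-4)²)
  = |-100 + 51 + 44 - 16| / √(25 + 9 + 16)
  = |-21| / √50
  = 21 / 7.071
  ≈ 2.97

2.97


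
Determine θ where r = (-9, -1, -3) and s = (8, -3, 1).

r·s = (-9)·8 + (-1)·(-3) + (-3)·1 = -72 + 3 - 3 = -72
|r| = √((-9)² + (-1)² + (-3)²) = √91 ≈ 9.539
|s| = √(8² + (-3)² + 1²) = √74 ≈ 8.602
cos θ = (r·s)/(|r||s|) = -72/(9.539·8.602) ≈ -0.8774
θ = arccos(-0.8774) ≈ 151.3°

151.3°


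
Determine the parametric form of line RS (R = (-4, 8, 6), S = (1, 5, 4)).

Direction vector d = S - R = (1 + 4, 5 - 8, 4 - 6) = (5, -3, -2)
Parametric form r = R + t·d:
x = -4 + 5t, y = 8 - 3t, z = 6 - 2t

x = -4 + 5t, y = 8 - 3t, z = 6 - 2t


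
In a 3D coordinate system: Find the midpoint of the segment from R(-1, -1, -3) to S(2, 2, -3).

M = ((x₁+x₂)/2, (y₁+y₂)/2, (z₁+z₂)/2)
  = ((-1 + 2)/2, (-1 + 2)/2, (-3 - 3)/2)
  = (1/2, 1/2, -6/2)
  = (0.5, 0.5, -3)

(0.5, 0.5, -3)


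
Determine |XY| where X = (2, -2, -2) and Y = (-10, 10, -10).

d = √[(x₂-x₁)² + (y₂-y₁)² + (z₂-z₁)²]
  = √[(-12)² + 12² + (-8)²]
  = √[144 + 144 + 64]
  = √352
  ≈ 18.76

18.76


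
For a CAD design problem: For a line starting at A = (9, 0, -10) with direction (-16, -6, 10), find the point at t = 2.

P(t) = A + t·d
  = (9 + (-16)·2, 0 + (-6)·2, -10 + 10·2)
  = (9 - 32, 0 - 12, -10 + 20)
  = (-23, -12, 10)

(-23, -12, 10)


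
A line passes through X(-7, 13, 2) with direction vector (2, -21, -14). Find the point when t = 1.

P(t) = X + t·d
  = (-7 + 2·1, 13 + (-21)·1, 2 + (-14)·1)
  = (-7 + 2, 13 - 21, 2 - 14)
  = (-5, -8, -12)

(-5, -8, -12)


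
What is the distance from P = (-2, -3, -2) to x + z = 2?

distance = |a·x₀ + b·y₀ + c·z₀ - d| / √(a² + b² + c²)
  = |1·(-2) + 0·(-3) + 1·(-2) - 2| / √(1² + 0² + 1²)
  = |-2 + 0 - 2 - 2| / √(1 + 0 + 1)
  = |-6| / √2
  = 6 / 1.414
  ≈ 4.243

4.243


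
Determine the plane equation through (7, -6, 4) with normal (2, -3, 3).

The plane through P with normal n = (a, b, c) satisfies n·(r - P) = 0,
i.e. ax + by + cz = a·x₀ + b·y₀ + c·z₀.
d = 2·7 + (-3)·(-6) + 3·4
  = 14 + 18 + 12
  = 44
Equation: 2x - 3y + 3z = 44

2x - 3y + 3z = 44


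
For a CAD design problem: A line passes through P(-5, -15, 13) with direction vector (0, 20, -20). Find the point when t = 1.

P(t) = P + t·d
  = (-5 + 0·1, -15 + 20·1, 13 + (-20)·1)
  = (-5 + 0, -15 + 20, 13 - 20)
  = (-5, 5, -7)

(-5, 5, -7)


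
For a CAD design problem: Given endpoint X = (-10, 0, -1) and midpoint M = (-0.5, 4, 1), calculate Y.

Y = 2M - X
  = (2·(-0.5) - (-10), 2·4 - 0, 2·1 - (-1))
  = (-1 + 10, 8 + 0, 2 + 1)
  = (9, 8, 3)

(9, 8, 3)


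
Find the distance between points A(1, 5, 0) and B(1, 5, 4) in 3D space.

d = √[(x₂-x₁)² + (y₂-y₁)² + (z₂-z₁)²]
  = √[0² + 0² + 4²]
  = √[0 + 0 + 16]
  = √16
  ≈ 4

4


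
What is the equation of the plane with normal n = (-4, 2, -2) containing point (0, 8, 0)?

The plane through P with normal n = (a, b, c) satisfies n·(r - P) = 0,
i.e. ax + by + cz = a·x₀ + b·y₀ + c·z₀.
d = (-4)·0 + 2·8 + (-2)·0
  = 0 + 16 + 0
  = 16
Equation: -4x + 2y - 2z = 16

-4x + 2y - 2z = 16


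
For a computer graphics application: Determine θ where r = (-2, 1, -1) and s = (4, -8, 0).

r·s = (-2)·4 + 1·(-8) + (-1)·0 = -8 - 8 + 0 = -16
|r| = √((-2)² + 1² + (-1)²) = √6 ≈ 2.449
|s| = √(4² + (-8)² + 0²) = √80 ≈ 8.944
cos θ = (r·s)/(|r||s|) = -16/(2.449·8.944) ≈ -0.7303
θ = arccos(-0.7303) ≈ 136.9°

136.9°


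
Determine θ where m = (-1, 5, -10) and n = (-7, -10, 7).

m·n = (-1)·(-7) + 5·(-10) + (-10)·7 = 7 - 50 - 70 = -113
|m| = √((-1)² + 5² + (-10)²) = √126 ≈ 11.22
|n| = √((-7)² + (-10)² + 7²) = √198 ≈ 14.07
cos θ = (m·n)/(|m||n|) = -113/(11.22·14.07) ≈ -0.7154
θ = arccos(-0.7154) ≈ 135.7°

135.7°


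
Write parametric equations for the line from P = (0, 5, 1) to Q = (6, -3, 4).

Direction vector d = Q - P = (6 + 0, -3 - 5, 4 - 1) = (6, -8, 3)
Parametric form r = P + t·d:
x = 0 + 6t, y = 5 - 8t, z = 1 + 3t

x = 0 + 6t, y = 5 - 8t, z = 1 + 3t


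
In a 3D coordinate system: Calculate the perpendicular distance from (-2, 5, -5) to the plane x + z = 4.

distance = |a·x₀ + b·y₀ + c·z₀ - d| / √(a² + b² + c²)
  = |1·(-2) + 0·5 + 1·(-5) - 4| / √(1² + 0² + 1²)
  = |-2 + 0 - 5 - 4| / √(1 + 0 + 1)
  = |-11| / √2
  = 11 / 1.414
  ≈ 7.778

7.778


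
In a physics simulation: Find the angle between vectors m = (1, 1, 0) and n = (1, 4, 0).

m·n = 1·1 + 1·4 + 0·0 = 1 + 4 + 0 = 5
|m| = √(1² + 1² + 0²) = √2 ≈ 1.414
|n| = √(1² + 4² + 0²) = √17 ≈ 4.123
cos θ = (m·n)/(|m||n|) = 5/(1.414·4.123) ≈ 0.8575
θ = arccos(0.8575) ≈ 30.96°

30.96°


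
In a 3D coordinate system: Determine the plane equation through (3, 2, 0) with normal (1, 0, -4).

The plane through P with normal n = (a, b, c) satisfies n·(r - P) = 0,
i.e. ax + by + cz = a·x₀ + b·y₀ + c·z₀.
d = 1·3 + 0·2 + (-4)·0
  = 3 + 0 + 0
  = 3
Equation: x - 4z = 3

x - 4z = 3


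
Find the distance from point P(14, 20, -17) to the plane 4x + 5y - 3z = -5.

distance = |a·x₀ + b·y₀ + c·z₀ - d| / √(a² + b² + c²)
  = |4·14 + 5·20 + (-3)·(-17) - (-5)| / √(4² + 5² + (-3)²)
  = |56 + 100 + 51 + 5| / √(16 + 25 + 9)
  = |212| / √50
  = 212 / 7.071
  ≈ 29.98

29.98


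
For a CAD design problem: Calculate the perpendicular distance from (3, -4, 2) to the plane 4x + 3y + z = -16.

distance = |a·x₀ + b·y₀ + c·z₀ - d| / √(a² + b² + c²)
  = |4·3 + 3·(-4) + 1·2 - (-16)| / √(4² + 3² + 1²)
  = |12 - 12 + 2 + 16| / √(16 + 9 + 1)
  = |18| / √26
  = 18 / 5.099
  ≈ 3.53

3.53


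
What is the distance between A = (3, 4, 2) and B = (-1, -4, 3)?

d = √[(x₂-x₁)² + (y₂-y₁)² + (z₂-z₁)²]
  = √[(-4)² + (-8)² + 1²]
  = √[16 + 64 + 1]
  = √81
  ≈ 9

9


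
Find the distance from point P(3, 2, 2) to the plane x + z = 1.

distance = |a·x₀ + b·y₀ + c·z₀ - d| / √(a² + b² + c²)
  = |1·3 + 0·2 + 1·2 - 1| / √(1² + 0² + 1²)
  = |3 + 0 + 2 - 1| / √(1 + 0 + 1)
  = |4| / √2
  = 4 / 1.414
  ≈ 2.828

2.828


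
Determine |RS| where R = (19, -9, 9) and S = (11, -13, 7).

d = √[(x₂-x₁)² + (y₂-y₁)² + (z₂-z₁)²]
  = √[(-8)² + (-4)² + (-2)²]
  = √[64 + 16 + 4]
  = √84
  ≈ 9.165

9.165
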